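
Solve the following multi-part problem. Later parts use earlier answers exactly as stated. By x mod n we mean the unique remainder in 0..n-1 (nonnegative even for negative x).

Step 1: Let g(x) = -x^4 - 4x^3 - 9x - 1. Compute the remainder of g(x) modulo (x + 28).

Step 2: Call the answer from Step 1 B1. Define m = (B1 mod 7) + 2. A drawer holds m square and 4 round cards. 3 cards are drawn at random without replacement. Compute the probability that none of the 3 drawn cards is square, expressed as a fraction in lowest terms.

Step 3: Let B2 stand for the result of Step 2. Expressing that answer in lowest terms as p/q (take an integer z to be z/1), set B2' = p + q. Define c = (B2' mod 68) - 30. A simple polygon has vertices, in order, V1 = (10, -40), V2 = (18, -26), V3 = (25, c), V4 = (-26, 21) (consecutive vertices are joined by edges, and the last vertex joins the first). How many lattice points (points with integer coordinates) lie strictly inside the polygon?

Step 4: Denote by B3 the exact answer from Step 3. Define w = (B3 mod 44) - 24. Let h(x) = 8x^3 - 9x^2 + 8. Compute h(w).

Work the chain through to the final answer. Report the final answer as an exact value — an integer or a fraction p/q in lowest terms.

Step 1: remainder = value at the root: -1*(-28)^4 - 4*(-28)^3 - 9*(-28)^1 - 1 = (-614656) + (87808) + (252) + (-1) = -526597; answer -526597
Step 2: B1 = -526597; m = 8; total draws C(12,3) = 220; favorable C(4,3) = 4; P = 1/55; answer 1/55
Step 3: B2 = 1/55; threaded value p + q = 56; c = 26; cross terms: (10*-26 - 18*-40)=460, (18*26 - 25*-26)=1118, (25*21 - -26*26)=1201, (-26*-40 - 10*21)=830; twice the area = |3609| = 3609; area = 3609/2; boundary points = 2 + 1 + 1 + 1 = 5; strictly interior points = area - boundary/2 + 1 = 1803; answer 1803
Step 4: B3 = 1803; w = 19; 8*(19)^3 - 9*(19)^2 + 8 = (54872) + (-3249) + (8) = 51631; answer 51631

51631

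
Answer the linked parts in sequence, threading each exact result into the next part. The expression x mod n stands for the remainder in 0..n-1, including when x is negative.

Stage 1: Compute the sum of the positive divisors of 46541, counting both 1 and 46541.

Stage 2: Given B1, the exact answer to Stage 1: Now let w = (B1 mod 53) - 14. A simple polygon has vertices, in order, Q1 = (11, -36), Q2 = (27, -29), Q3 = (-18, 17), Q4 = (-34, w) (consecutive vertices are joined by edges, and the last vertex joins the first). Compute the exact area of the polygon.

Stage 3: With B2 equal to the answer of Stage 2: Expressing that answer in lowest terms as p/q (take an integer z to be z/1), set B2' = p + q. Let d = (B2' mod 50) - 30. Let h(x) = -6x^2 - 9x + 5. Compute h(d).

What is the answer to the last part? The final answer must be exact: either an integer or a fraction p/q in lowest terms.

Stage 1: 46541 = 11 * 4231; sigma = (1 + 11) * (1 + 4231) = 12 * 4232 = 50784; answer 50784
Stage 2: B1 = 50784; w = -4; cross terms: (11*-29 - 27*-36)=653, (27*17 - -18*-29)=-63, (-18*-4 - -34*17)=650, (-34*-36 - 11*-4)=1268; twice the area = |2508| = 2508; area = 1254; answer 1254
Stage 3: B2 = 1254; threaded value p + q = 1255; d = -25; -6*(-25)^2 - 9*(-25)^1 + 5 = (-3750) + (225) + (5) = -3520; answer -3520

-3520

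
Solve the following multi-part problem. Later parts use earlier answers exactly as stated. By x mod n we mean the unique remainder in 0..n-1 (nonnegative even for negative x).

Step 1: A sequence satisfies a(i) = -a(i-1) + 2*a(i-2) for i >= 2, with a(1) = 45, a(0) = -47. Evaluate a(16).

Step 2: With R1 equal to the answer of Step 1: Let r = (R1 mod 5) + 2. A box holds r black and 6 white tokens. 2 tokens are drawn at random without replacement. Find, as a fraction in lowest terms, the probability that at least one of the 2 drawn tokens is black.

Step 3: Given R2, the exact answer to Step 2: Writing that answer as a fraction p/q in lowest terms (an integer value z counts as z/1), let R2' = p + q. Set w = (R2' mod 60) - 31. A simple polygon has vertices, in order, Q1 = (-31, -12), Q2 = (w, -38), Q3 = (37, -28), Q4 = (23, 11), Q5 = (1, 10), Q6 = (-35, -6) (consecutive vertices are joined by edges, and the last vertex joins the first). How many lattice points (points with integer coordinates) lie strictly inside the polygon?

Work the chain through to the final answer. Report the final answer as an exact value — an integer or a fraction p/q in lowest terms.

Step 1: a(2) = -1*(45) + 2*(-47) = -139; iterating: a(2)=-139, a(3)=229, a(4)=-507, a(5)=965, a(6)=-1979, a(7)=3909, a(8)=-7867, a(9)=15685, a(10)=-31419, a(11)=62789, a(12)=-125627, a(13)=251205, a(14)=-502459, a(15)=1004869, a(16)=-2009787; answer -2009787
Step 2: R1 = -2009787; r = 5; total draws C(11,2) = 55; complement C(6,2) = 15; favorable 55 - 15 = 40; P = 8/11; answer 8/11
Step 3: R2 = 8/11; threaded value p + q = 19; w = -12; cross terms: (-31*-38 - -12*-12)=1034, (-12*-28 - 37*-38)=1742, (37*11 - 23*-28)=1051, (23*10 - 1*11)=219, (1*-6 - -35*10)=344, (-35*-12 - -31*-6)=234; twice the area = |4624| = 4624; area = 2312; boundary points = 1 + 1 + 1 + 1 + 4 + 2 = 10; strictly interior points = area - boundary/2 + 1 = 2308; answer 2308

2308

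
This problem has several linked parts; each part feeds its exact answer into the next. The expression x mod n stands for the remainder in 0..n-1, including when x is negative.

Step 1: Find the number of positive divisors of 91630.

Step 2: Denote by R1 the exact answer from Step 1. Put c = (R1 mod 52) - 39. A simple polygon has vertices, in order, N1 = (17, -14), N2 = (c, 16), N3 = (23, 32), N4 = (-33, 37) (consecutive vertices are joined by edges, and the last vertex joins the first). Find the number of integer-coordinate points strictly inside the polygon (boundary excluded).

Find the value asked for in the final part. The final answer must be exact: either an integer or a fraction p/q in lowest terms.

1027

Step 1: 91630 = 2 * 5 * 7^2 * 11 * 17; number of divisors = (1+1) * (1+1) * (2+1) * (1+1) * (1+1) = 48; answer 48
Step 2: R1 = 48; c = 9; cross terms: (17*16 - 9*-14)=398, (9*32 - 23*16)=-80, (23*37 - -33*32)=1907, (-33*-14 - 17*37)=-167; twice the area = |2058| = 2058; area = 1029; boundary points = 2 + 2 + 1 + 1 = 6; strictly interior points = area - boundary/2 + 1 = 1027; answer 1027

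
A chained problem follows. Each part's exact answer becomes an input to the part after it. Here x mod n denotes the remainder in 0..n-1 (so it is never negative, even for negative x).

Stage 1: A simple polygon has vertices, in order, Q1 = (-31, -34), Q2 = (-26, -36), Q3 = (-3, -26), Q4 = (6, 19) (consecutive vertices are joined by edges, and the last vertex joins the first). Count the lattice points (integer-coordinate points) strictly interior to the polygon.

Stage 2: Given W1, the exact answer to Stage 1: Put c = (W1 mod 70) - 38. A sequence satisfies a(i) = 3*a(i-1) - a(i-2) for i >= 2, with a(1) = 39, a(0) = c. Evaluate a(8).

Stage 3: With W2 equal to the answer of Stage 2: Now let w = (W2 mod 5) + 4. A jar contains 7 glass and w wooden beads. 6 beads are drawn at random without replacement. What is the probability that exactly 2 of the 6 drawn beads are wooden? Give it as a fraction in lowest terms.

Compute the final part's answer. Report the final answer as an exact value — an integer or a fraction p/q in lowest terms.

5/11

Stage 1: cross terms: (-31*-36 - -26*-34)=232, (-26*-26 - -3*-36)=568, (-3*19 - 6*-26)=99, (6*-34 - -31*19)=385; twice the area = |1284| = 1284; area = 642; boundary points = 1 + 1 + 9 + 1 = 12; strictly interior points = area - boundary/2 + 1 = 637; answer 637
Stage 2: W1 = 637; c = -31; a(2) = 3*(39) - 1*(-31) = 148; iterating: a(2)=148, a(3)=405, a(4)=1067, a(5)=2796, a(6)=7321, a(7)=19167, a(8)=50180; answer 50180
Stage 3: W2 = 50180; w = 4; total draws C(11,6) = 462; favorable C(4,2)*C(7,4) = 210; P = 5/11; answer 5/11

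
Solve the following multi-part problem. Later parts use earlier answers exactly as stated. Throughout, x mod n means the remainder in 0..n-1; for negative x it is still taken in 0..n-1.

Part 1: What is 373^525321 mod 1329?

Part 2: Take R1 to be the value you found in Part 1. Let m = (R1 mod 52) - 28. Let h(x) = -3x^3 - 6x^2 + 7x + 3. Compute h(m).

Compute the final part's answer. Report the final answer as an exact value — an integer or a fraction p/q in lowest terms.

-11

Part 1: squarings mod 1329: 373^1=373, 373^2=913, 373^4=286, 373^8=727, 373^16=916, 373^32=457, 373^64=196, 373^128=1204, 373^256=1006, 373^512=667, 373^1024=1003, 373^2048=1285, 373^4096=607, 373^8192=316, 373^16384=181, 373^32768=865, 373^65536=1327, 373^131072=4, 373^262144=16, 373^524288=256; 373^525321 = 373^1 * 373^8 * 373^1024 * 373^524288 = 286 (mod 1329); answer 286
Part 2: R1 = 286; m = -2; -3*(-2)^3 - 6*(-2)^2 + 7*(-2)^1 + 3 = (24) + (-24) + (-14) + (3) = -11; answer -11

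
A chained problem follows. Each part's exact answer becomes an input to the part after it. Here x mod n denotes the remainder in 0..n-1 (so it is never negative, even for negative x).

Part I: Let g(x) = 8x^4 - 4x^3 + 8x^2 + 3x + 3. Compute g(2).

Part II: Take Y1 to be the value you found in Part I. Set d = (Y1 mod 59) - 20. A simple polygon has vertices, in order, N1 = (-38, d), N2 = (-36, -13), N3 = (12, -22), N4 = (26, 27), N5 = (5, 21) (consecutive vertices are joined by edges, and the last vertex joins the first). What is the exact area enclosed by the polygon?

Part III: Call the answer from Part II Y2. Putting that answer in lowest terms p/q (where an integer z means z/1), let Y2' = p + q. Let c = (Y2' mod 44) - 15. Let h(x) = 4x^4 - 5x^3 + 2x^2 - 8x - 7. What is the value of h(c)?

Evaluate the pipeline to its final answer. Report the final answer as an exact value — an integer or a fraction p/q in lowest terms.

1059396

Part I: 8*(2)^4 - 4*(2)^3 + 8*(2)^2 + 3*(2)^1 + 3 = (128) + (-32) + (32) + (6) + (3) = 137; answer 137
Part II: Y1 = 137; d = -1; cross terms: (-38*-13 - -36*-1)=458, (-36*-22 - 12*-13)=948, (12*27 - 26*-22)=896, (26*21 - 5*27)=411, (5*-1 - -38*21)=793; twice the area = |3506| = 3506; area = 1753; answer 1753
Part III: Y2 = 1753; threaded value p + q = 1754; c = 23; 4*(23)^4 - 5*(23)^3 + 2*(23)^2 - 8*(23)^1 - 7 = (1119364) + (-60835) + (1058) + (-184) + (-7) = 1059396; answer 1059396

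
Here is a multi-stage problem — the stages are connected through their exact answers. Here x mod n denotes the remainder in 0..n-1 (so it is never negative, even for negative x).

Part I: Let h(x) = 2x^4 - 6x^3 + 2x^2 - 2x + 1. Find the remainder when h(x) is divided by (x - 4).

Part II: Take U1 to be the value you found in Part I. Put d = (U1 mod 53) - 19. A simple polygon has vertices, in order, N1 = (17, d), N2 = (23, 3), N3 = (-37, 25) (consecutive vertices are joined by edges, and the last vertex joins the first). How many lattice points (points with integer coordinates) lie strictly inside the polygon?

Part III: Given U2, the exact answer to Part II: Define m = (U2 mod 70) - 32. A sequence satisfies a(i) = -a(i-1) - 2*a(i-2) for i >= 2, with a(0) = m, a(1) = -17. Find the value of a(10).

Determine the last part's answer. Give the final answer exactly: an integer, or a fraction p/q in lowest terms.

Part I: remainder = value at the root: 2*(4)^4 - 6*(4)^3 + 2*(4)^2 - 2*(4)^1 + 1 = (512) + (-384) + (32) + (-8) + (1) = 153; answer 153
Part II: U1 = 153; d = 28; cross terms: (17*3 - 23*28)=-593, (23*25 - -37*3)=686, (-37*28 - 17*25)=-1461; twice the area = |-1368| = 1368; area = 684; boundary points = 1 + 2 + 3 = 6; strictly interior points = area - boundary/2 + 1 = 682; answer 682
Part III: U2 = 682; m = 20; a(2) = -1*(-17) - 2*(20) = -23; iterating: a(2)=-23, a(3)=57, a(4)=-11, a(5)=-103, a(6)=125, a(7)=81, a(8)=-331, a(9)=169, a(10)=493; answer 493

493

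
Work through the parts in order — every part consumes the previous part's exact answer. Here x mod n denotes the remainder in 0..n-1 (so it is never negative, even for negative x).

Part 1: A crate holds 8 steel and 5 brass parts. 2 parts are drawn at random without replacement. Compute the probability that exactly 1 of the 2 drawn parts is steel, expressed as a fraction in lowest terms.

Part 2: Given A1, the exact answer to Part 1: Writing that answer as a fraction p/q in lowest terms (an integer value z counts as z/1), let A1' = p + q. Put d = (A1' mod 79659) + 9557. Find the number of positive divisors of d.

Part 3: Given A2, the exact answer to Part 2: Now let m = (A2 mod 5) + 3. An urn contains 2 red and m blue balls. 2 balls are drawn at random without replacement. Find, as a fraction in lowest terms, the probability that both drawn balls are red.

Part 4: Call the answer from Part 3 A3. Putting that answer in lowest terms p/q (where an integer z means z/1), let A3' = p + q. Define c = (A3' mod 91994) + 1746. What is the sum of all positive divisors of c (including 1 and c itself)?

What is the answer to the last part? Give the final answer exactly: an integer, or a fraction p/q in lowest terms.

Part 1: total draws C(13,2) = 78; favorable C(8,1)*C(5,1) = 40; P = 20/39; answer 20/39
Part 2: A1 = 20/39; threaded value p + q = 59; d = 9616; 9616 = 2^4 * 601; number of divisors = (4+1) * (1+1) = 10; answer 10
Part 3: A2 = 10; m = 3; total draws C(5,2) = 10; favorable C(2,2) = 1; P = 1/10; answer 1/10
Part 4: A3 = 1/10; threaded value p + q = 11; c = 1757; 1757 = 7 * 251; sigma = (1 + 7) * (1 + 251) = 8 * 252 = 2016; answer 2016

2016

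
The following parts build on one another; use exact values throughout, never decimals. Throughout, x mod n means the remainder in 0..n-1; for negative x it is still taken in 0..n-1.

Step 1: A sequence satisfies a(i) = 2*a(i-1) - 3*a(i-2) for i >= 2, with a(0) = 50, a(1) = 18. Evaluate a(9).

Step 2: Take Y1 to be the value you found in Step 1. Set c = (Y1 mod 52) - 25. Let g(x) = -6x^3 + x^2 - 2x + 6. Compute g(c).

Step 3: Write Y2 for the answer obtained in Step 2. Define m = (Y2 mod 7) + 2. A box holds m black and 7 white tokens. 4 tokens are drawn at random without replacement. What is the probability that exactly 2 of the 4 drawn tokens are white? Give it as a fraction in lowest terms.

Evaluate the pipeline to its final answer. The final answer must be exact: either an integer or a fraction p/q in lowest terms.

Step 1: a(2) = 2*(18) - 3*(50) = -114; iterating: a(2)=-114, a(3)=-282, a(4)=-222, a(5)=402, a(6)=1470, a(7)=1734, a(8)=-942, a(9)=-7086; answer -7086
Step 2: Y1 = -7086; c = 13; -6*(13)^3 + 1*(13)^2 - 2*(13)^1 + 6 = (-13182) + (169) + (-26) + (6) = -13033; answer -13033
Step 3: Y2 = -13033; m = 3; total draws C(10,4) = 210; favorable C(7,2)*C(3,2) = 63; P = 3/10; answer 3/10

3/10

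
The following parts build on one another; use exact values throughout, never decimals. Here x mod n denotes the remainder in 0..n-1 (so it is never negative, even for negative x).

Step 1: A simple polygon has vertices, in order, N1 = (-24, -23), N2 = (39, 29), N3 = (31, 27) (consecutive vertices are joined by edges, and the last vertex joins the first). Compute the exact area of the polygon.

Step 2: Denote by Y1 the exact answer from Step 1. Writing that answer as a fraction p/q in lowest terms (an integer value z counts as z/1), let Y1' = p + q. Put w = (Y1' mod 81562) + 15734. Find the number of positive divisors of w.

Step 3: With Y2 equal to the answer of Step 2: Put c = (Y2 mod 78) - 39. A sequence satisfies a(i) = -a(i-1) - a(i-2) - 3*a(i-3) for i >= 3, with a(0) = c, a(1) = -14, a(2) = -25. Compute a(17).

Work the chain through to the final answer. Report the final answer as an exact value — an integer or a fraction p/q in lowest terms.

Step 1: cross terms: (-24*29 - 39*-23)=201, (39*27 - 31*29)=154, (31*-23 - -24*27)=-65; twice the area = |290| = 290; area = 145; answer 145
Step 2: Y1 = 145; threaded value p + q = 146; w = 15880; 15880 = 2^3 * 5 * 397; number of divisors = (3+1) * (1+1) * (1+1) = 16; answer 16
Step 3: Y2 = 16; c = -23; a(3) = -1*(-25) - 1*(-14) - 3*(-23) = 108; iterating: a(3)=108, a(4)=-41, a(5)=8, a(6)=-291, a(7)=406, a(8)=-139, a(9)=606, a(10)=-1685, a(11)=1496, a(12)=-1629, a(13)=5188, a(14)=-8047, a(15)=7746, a(16)=-15263, a(17)=31658; answer 31658

31658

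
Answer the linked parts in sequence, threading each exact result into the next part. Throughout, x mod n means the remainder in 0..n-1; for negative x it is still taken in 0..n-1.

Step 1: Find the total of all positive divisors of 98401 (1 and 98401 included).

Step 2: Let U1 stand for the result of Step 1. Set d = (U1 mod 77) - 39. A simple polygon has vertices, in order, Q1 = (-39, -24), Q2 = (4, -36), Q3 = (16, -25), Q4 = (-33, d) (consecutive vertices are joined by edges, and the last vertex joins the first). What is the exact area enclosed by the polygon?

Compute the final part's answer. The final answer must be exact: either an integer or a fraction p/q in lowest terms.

1723/2

Step 1: 98401 = 19 * 5179; sigma = (1 + 19) * (1 + 5179) = 20 * 5180 = 103600; answer 103600
Step 2: U1 = 103600; d = -4; cross terms: (-39*-36 - 4*-24)=1500, (4*-25 - 16*-36)=476, (16*-4 - -33*-25)=-889, (-33*-24 - -39*-4)=636; twice the area = |1723| = 1723; area = 1723/2; answer 1723/2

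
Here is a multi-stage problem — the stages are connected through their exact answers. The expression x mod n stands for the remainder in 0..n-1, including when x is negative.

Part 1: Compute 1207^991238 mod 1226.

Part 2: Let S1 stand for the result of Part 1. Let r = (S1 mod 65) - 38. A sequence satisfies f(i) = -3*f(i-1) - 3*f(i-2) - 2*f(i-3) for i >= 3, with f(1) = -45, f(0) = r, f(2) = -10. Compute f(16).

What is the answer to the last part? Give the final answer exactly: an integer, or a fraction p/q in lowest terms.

Part 1: squarings mod 1226: 1207^1=1207, 1207^2=361, 1207^4=365, 1207^8=817, 1207^16=545, 1207^32=333, 1207^64=549, 1207^128=1031, 1207^256=19, 1207^512=361, 1207^1024=365, 1207^2048=817, 1207^4096=545, 1207^8192=333, 1207^16384=549, 1207^32768=1031, 1207^65536=19, 1207^131072=361, 1207^262144=365, 1207^524288=817; 1207^991238 = 1207^2 * 1207^4 * 1207^8192 * 1207^65536 * 1207^131072 * 1207^262144 * 1207^524288 = 361 (mod 1226); answer 361
Part 2: S1 = 361; r = -2; f(3) = -3*(-10) - 3*(-45) - 2*(-2) = 169; iterating: f(3)=169, f(4)=-387, f(5)=674, f(6)=-1199, f(7)=2349, f(8)=-4798, f(9)=9745, f(10)=-19539, f(11)=38978, f(12)=-77807, f(13)=155565, f(14)=-311230, f(15)=622609, f(16)=-1245267; answer -1245267

-1245267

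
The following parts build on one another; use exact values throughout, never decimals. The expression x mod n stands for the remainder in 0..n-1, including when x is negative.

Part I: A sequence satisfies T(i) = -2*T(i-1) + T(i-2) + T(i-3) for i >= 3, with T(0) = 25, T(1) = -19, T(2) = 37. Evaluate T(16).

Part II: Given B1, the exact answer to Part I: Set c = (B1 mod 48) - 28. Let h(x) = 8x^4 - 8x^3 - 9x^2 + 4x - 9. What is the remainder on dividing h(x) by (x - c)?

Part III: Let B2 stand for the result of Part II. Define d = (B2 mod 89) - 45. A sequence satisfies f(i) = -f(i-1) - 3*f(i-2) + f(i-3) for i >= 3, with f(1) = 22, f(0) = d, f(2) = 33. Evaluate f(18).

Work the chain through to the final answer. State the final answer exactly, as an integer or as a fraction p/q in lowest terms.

Part I: T(3) = -2*(37) + 1*(-19) + 1*(25) = -68; iterating: T(3)=-68, T(4)=154, T(5)=-339, T(6)=764, T(7)=-1713, T(8)=3851, T(9)=-8651, T(10)=19440, T(11)=-43680, T(12)=98149, T(13)=-220538, T(14)=495545, T(15)=-1113479, T(16)=2501965; answer 2501965
Part II: B1 = 2501965; c = -15; remainder = value at the root: 8*(-15)^4 - 8*(-15)^3 - 9*(-15)^2 + 4*(-15)^1 - 9 = (405000) + (27000) + (-2025) + (-60) + (-9) = 429906; answer 429906
Part III: B2 = 429906; d = -9; f(3) = -1*(33) - 3*(22) + 1*(-9) = -108; iterating: f(3)=-108, f(4)=31, f(5)=326, f(6)=-527, f(7)=-420, f(8)=2327, f(9)=-1594, f(10)=-5807, f(11)=12916, f(12)=2911, f(13)=-47466, f(14)=51649, f(15)=93660, f(16)=-296073, f(17)=66742, f(18)=915137; answer 915137

915137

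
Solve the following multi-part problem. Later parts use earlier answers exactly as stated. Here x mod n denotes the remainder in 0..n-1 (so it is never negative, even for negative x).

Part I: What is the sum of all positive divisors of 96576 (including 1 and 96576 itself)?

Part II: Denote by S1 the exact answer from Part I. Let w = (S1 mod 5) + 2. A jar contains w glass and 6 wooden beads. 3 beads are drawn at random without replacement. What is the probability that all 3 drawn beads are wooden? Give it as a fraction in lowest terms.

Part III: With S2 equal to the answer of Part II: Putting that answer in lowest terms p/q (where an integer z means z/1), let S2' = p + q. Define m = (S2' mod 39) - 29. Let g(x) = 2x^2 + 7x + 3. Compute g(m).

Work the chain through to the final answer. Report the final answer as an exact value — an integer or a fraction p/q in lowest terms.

817

Part I: 96576 = 2^6 * 3 * 503; sigma = (1 + 2 + 4 + 8 + 16 + 32 + 64) * (1 + 3) * (1 + 503) = 127 * 4 * 504 = 256032; answer 256032
Part II: S1 = 256032; w = 4; total draws C(10,3) = 120; favorable C(6,3) = 20; P = 1/6; answer 1/6
Part III: S2 = 1/6; threaded value p + q = 7; m = -22; 2*(-22)^2 + 7*(-22)^1 + 3 = (968) + (-154) + (3) = 817; answer 817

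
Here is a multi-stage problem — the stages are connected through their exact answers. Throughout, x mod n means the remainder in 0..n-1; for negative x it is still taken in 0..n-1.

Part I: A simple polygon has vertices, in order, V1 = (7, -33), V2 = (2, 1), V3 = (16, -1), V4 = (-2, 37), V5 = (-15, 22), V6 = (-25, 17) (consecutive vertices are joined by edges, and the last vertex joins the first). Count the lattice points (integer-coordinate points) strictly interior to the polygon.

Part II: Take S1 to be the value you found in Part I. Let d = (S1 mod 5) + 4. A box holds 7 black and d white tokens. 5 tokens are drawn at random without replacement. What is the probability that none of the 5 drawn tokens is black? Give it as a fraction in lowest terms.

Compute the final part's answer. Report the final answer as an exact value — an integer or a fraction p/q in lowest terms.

3/286

Part I: cross terms: (7*1 - 2*-33)=73, (2*-1 - 16*1)=-18, (16*37 - -2*-1)=590, (-2*22 - -15*37)=511, (-15*17 - -25*22)=295, (-25*-33 - 7*17)=706; twice the area = |2157| = 2157; area = 2157/2; boundary points = 1 + 2 + 2 + 1 + 5 + 2 = 13; strictly interior points = area - boundary/2 + 1 = 1073; answer 1073
Part II: S1 = 1073; d = 7; total draws C(14,5) = 2002; favorable C(7,5) = 21; P = 3/286; answer 3/286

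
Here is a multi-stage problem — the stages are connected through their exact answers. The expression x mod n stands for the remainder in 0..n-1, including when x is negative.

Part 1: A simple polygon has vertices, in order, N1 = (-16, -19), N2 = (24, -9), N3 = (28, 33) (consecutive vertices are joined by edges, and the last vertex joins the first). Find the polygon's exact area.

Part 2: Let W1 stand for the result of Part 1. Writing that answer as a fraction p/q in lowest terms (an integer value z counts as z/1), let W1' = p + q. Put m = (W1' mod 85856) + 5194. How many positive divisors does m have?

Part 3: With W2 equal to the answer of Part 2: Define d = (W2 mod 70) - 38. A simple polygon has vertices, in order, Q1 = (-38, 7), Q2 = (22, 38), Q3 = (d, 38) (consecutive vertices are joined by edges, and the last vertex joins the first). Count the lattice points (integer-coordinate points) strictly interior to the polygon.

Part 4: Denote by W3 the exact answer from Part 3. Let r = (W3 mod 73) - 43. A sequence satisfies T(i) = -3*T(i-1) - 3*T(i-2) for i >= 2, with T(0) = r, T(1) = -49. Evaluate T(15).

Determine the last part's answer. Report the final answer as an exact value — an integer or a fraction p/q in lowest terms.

-168399

Part 1: cross terms: (-16*-9 - 24*-19)=600, (24*33 - 28*-9)=1044, (28*-19 - -16*33)=-4; twice the area = |1640| = 1640; area = 820; answer 820
Part 2: W1 = 820; threaded value p + q = 821; m = 6015; 6015 = 3 * 5 * 401; number of divisors = (1+1) * (1+1) * (1+1) = 8; answer 8
Part 3: W2 = 8; d = -30; cross terms: (-38*38 - 22*7)=-1598, (22*38 - -30*38)=1976, (-30*7 - -38*38)=1234; twice the area = |1612| = 1612; area = 806; boundary points = 1 + 52 + 1 = 54; strictly interior points = area - boundary/2 + 1 = 780; answer 780
Part 4: W3 = 780; r = 7; T(2) = -3*(-49) - 3*(7) = 126; iterating: T(2)=126, T(3)=-231, T(4)=315, T(5)=-252, T(6)=-189, T(7)=1323, T(8)=-3402, T(9)=6237, T(10)=-8505, T(11)=6804, T(12)=5103, T(13)=-35721, T(14)=91854, T(15)=-168399; answer -168399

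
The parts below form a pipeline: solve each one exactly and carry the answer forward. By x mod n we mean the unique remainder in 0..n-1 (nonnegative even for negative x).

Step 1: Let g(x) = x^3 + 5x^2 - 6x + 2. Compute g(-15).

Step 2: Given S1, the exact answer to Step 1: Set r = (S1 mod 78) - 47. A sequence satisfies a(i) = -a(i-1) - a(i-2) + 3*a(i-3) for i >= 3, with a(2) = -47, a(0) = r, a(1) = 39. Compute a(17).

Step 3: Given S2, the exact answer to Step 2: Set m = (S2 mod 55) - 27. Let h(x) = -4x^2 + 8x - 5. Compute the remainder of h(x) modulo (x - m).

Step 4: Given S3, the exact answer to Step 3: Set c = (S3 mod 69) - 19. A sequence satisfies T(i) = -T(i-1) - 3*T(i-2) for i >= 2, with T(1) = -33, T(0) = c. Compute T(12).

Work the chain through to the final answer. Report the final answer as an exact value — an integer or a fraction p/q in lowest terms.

Step 1: 1*(-15)^3 + 5*(-15)^2 - 6*(-15)^1 + 2 = (-3375) + (1125) + (90) + (2) = -2158; answer -2158
Step 2: S1 = -2158; r = -21; a(3) = -1*(-47) - 1*(39) + 3*(-21) = -55; iterating: a(3)=-55, a(4)=219, a(5)=-305, a(6)=-79, a(7)=1041, a(8)=-1877, a(9)=599, a(10)=4401, a(11)=-10631, a(12)=8027, a(13)=15807, a(14)=-55727, a(15)=64001, a(16)=39147, a(17)=-270329; answer -270329
Step 3: S2 = -270329; m = 24; remainder = value at the root: -4*(24)^2 + 8*(24)^1 - 5 = (-2304) + (192) + (-5) = -2117; answer -2117
Step 4: S3 = -2117; c = 3; T(2) = -1*(-33) - 3*(3) = 24; iterating: T(2)=24, T(3)=75, T(4)=-147, T(5)=-78, T(6)=519, T(7)=-285, T(8)=-1272, T(9)=2127, T(10)=1689, T(11)=-8070, T(12)=3003; answer 3003

3003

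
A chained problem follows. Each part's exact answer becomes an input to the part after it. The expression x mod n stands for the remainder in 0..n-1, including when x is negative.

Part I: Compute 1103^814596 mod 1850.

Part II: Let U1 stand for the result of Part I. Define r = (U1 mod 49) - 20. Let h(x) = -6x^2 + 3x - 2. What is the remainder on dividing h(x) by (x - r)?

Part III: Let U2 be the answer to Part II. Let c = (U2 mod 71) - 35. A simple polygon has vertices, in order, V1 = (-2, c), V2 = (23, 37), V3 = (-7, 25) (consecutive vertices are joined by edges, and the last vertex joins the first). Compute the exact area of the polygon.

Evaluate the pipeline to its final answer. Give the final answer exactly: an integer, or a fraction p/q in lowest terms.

Part I: squarings mod 1850: 1103^1=1103, 1103^2=1159, 1103^4=181, 1103^8=1311, 1103^16=71, 1103^32=1341, 1103^64=81, 1103^128=1011, 1103^256=921, 1103^512=941, 1103^1024=1181, 1103^2048=1711, 1103^4096=821, 1103^8192=641, 1103^16384=181, 1103^32768=1311, 1103^65536=71, 1103^131072=1341, 1103^262144=81, 1103^524288=1011; 1103^814596 = 1103^4 * 1103^512 * 1103^1024 * 1103^2048 * 1103^8192 * 1103^16384 * 1103^262144 * 1103^524288 = 1321 (mod 1850); answer 1321
Part II: U1 = 1321; r = 27; remainder = value at the root: -6*(27)^2 + 3*(27)^1 - 2 = (-4374) + (81) + (-2) = -4295; answer -4295
Part III: U2 = -4295; c = 1; cross terms: (-2*37 - 23*1)=-97, (23*25 - -7*37)=834, (-7*1 - -2*25)=43; twice the area = |780| = 780; area = 390; answer 390

390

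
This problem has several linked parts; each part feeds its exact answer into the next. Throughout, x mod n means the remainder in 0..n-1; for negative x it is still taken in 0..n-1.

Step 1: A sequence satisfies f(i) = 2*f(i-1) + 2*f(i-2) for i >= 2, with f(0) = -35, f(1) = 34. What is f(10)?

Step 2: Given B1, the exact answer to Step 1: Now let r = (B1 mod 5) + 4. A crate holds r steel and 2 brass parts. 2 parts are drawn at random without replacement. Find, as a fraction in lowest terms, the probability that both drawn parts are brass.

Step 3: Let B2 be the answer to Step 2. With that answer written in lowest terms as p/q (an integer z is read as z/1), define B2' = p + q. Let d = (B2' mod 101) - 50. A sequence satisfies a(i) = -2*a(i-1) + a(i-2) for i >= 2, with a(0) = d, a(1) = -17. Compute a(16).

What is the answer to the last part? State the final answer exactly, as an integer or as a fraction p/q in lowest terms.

Step 1: f(2) = 2*(34) + 2*(-35) = -2; iterating: f(2)=-2, f(3)=64, f(4)=124, f(5)=376, f(6)=1000, f(7)=2752, f(8)=7504, f(9)=20512, f(10)=56032; answer 56032
Step 2: B1 = 56032; r = 6; total draws C(8,2) = 28; favorable C(2,2) = 1; P = 1/28; answer 1/28
Step 3: B2 = 1/28; threaded value p + q = 29; d = -21; a(2) = -2*(-17) + 1*(-21) = 13; iterating: a(2)=13, a(3)=-43, a(4)=99, a(5)=-241, a(6)=581, a(7)=-1403, a(8)=3387, a(9)=-8177, a(10)=19741, a(11)=-47659, a(12)=115059, a(13)=-277777, a(14)=670613, a(15)=-1619003, a(16)=3908619; answer 3908619

3908619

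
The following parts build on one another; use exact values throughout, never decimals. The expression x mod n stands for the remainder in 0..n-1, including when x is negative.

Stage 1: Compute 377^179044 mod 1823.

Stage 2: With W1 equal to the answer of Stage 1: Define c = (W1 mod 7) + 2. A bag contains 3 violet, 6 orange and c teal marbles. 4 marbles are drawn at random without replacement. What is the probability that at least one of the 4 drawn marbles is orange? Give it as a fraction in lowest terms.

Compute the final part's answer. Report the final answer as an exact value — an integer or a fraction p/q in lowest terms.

Stage 1: squarings mod 1823: 377^1=377, 377^2=1758, 377^4=579, 377^8=1632, 377^16=21, 377^32=441, 377^64=1243, 377^128=968, 377^256=2, 377^512=4, 377^1024=16, 377^2048=256, 377^4096=1731, 377^8192=1172, 377^16384=865, 377^32768=795, 377^65536=1267, 377^131072=1049; 377^179044 = 377^4 * 377^32 * 377^64 * 377^256 * 377^512 * 377^2048 * 377^4096 * 377^8192 * 377^32768 * 377^131072 = 1813 (mod 1823); answer 1813
Stage 2: W1 = 1813; c = 2; total draws C(11,4) = 330; complement C(5,4) = 5; favorable 330 - 5 = 325; P = 65/66; answer 65/66

65/66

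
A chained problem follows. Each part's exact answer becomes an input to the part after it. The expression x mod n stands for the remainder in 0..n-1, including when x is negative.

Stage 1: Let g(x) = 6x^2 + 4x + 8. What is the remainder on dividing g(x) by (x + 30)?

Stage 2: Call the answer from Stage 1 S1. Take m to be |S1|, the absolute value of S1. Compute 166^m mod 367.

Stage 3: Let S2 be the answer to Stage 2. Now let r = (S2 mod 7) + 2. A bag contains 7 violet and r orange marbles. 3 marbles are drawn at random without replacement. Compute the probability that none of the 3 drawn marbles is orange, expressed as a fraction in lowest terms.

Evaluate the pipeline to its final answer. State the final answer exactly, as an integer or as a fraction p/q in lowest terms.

Stage 1: remainder = value at the root: 6*(-30)^2 + 4*(-30)^1 + 8 = (5400) + (-120) + (8) = 5288; answer 5288
Stage 2: S1 = 5288; m = 5288; squarings mod 367: 166^1=166, 166^2=31, 166^4=227, 166^8=149, 166^16=181, 166^32=98, 166^64=62, 166^128=174, 166^256=182, 166^512=94, 166^1024=28, 166^2048=50, 166^4096=298; 166^5288 = 166^8 * 166^32 * 166^128 * 166^1024 * 166^4096 = 55 (mod 367); answer 55
Stage 3: S2 = 55; r = 8; total draws C(15,3) = 455; favorable C(7,3) = 35; P = 1/13; answer 1/13

1/13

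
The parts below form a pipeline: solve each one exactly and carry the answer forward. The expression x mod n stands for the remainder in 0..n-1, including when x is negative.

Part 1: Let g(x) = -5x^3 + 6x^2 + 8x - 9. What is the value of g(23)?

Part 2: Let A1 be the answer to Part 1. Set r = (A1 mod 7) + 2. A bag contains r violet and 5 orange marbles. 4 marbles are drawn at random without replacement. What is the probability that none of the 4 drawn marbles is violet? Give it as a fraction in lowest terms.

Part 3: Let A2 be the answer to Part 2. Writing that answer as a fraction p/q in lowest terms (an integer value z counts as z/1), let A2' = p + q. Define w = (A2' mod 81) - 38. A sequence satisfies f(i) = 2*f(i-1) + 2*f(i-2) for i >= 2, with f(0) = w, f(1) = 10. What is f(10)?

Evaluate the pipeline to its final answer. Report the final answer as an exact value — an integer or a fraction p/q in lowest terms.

Part 1: -5*(23)^3 + 6*(23)^2 + 8*(23)^1 - 9 = (-60835) + (3174) + (184) + (-9) = -57486; answer -57486
Part 2: A1 = -57486; r = 7; total draws C(12,4) = 495; favorable C(5,4) = 5; P = 1/99; answer 1/99
Part 3: A2 = 1/99; threaded value p + q = 100; w = -19; f(2) = 2*(10) + 2*(-19) = -18; iterating: f(2)=-18, f(3)=-16, f(4)=-68, f(5)=-168, f(6)=-472, f(7)=-1280, f(8)=-3504, f(9)=-9568, f(10)=-26144; answer -26144

-26144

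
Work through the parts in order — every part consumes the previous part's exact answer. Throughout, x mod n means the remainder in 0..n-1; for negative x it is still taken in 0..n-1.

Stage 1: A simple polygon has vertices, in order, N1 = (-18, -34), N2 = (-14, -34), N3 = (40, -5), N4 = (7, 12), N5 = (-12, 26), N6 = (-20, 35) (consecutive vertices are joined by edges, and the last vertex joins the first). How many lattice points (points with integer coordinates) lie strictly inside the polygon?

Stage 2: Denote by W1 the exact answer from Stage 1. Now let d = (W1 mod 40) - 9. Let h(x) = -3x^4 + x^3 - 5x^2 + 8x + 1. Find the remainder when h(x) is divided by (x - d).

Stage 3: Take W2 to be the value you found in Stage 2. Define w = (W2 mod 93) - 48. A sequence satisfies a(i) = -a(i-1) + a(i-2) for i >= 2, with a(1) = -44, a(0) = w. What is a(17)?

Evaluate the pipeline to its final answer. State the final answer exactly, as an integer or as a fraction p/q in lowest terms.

-78164

Stage 1: cross terms: (-18*-34 - -14*-34)=136, (-14*-5 - 40*-34)=1430, (40*12 - 7*-5)=515, (7*26 - -12*12)=326, (-12*35 - -20*26)=100, (-20*-34 - -18*35)=1310; twice the area = |3817| = 3817; area = 3817/2; boundary points = 4 + 1 + 1 + 1 + 1 + 1 = 9; strictly interior points = area - boundary/2 + 1 = 1905; answer 1905
Stage 2: W1 = 1905; d = 16; remainder = value at the root: -3*(16)^4 + 1*(16)^3 - 5*(16)^2 + 8*(16)^1 + 1 = (-196608) + (4096) + (-1280) + (128) + (1) = -193663; answer -193663
Stage 3: W2 = -193663; w = 8; a(2) = -1*(-44) + 1*(8) = 52; iterating: a(2)=52, a(3)=-96, a(4)=148, a(5)=-244, a(6)=392, a(7)=-636, a(8)=1028, a(9)=-1664, a(10)=2692, a(11)=-4356, a(12)=7048, a(13)=-11404, a(14)=18452, a(15)=-29856, a(16)=48308, a(17)=-78164; answer -78164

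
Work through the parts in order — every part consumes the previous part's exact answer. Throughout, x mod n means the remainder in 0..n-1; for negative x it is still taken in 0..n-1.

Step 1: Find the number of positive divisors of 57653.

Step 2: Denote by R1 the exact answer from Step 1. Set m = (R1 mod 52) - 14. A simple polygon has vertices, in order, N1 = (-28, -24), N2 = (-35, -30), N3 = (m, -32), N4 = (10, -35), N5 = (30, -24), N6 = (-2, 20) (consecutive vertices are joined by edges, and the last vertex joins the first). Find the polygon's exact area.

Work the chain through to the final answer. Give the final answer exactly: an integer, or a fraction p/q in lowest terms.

Step 1: 57653 is prime, so its only divisors are 1 and 57653; count = 2; answer 2
Step 2: R1 = 2; m = -12; cross terms: (-28*-30 - -35*-24)=0, (-35*-32 - -12*-30)=760, (-12*-35 - 10*-32)=740, (10*-24 - 30*-35)=810, (30*20 - -2*-24)=552, (-2*-24 - -28*20)=608; twice the area = |3470| = 3470; area = 1735; answer 1735

1735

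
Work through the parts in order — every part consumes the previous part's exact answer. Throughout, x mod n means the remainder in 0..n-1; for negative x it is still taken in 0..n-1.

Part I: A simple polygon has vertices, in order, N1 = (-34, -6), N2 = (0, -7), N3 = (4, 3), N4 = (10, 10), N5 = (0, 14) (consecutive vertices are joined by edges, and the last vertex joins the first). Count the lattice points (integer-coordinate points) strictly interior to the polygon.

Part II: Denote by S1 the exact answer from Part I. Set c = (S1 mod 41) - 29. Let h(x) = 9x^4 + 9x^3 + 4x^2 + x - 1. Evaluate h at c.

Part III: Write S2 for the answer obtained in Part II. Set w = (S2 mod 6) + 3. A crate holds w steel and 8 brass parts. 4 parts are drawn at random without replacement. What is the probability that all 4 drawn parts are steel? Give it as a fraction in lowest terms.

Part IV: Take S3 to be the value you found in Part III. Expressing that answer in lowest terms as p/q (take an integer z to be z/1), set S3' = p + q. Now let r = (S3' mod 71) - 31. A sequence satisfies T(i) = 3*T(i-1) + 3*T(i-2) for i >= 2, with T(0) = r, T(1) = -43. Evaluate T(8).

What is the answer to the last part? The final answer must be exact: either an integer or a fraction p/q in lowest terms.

Part I: cross terms: (-34*-7 - 0*-6)=238, (0*3 - 4*-7)=28, (4*10 - 10*3)=10, (10*14 - 0*10)=140, (0*-6 - -34*14)=476; twice the area = |892| = 892; area = 446; boundary points = 1 + 2 + 1 + 2 + 2 = 8; strictly interior points = area - boundary/2 + 1 = 443; answer 443
Part II: S1 = 443; c = 4; 9*(4)^4 + 9*(4)^3 + 4*(4)^2 + 1*(4)^1 - 1 = (2304) + (576) + (64) + (4) + (-1) = 2947; answer 2947
Part III: S2 = 2947; w = 4; total draws C(12,4) = 495; favorable C(4,4) = 1; P = 1/495; answer 1/495
Part IV: S3 = 1/495; threaded value p + q = 496; r = 39; T(2) = 3*(-43) + 3*(39) = -12; iterating: T(2)=-12, T(3)=-165, T(4)=-531, T(5)=-2088, T(6)=-7857, T(7)=-29835, T(8)=-113076; answer -113076

-113076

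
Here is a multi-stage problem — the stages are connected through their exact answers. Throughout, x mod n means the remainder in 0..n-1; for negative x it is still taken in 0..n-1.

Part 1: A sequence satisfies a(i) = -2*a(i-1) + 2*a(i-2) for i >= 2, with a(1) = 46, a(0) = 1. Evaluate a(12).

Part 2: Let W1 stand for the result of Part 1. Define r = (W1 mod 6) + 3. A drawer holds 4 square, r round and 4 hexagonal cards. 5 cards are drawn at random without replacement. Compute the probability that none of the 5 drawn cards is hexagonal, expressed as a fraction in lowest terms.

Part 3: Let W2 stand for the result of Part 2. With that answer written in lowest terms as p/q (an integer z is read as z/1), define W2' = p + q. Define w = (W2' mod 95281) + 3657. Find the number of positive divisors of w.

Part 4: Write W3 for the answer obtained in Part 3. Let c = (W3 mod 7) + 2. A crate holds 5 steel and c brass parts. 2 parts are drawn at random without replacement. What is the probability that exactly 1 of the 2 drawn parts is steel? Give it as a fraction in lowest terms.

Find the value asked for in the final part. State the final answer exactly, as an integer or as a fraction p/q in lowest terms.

Part 1: a(2) = -2*(46) + 2*(1) = -90; iterating: a(2)=-90, a(3)=272, a(4)=-724, a(5)=1992, a(6)=-5432, a(7)=14848, a(8)=-40560, a(9)=110816, a(10)=-302752, a(11)=827136, a(12)=-2259776; answer -2259776
Part 2: W1 = -2259776; r = 7; total draws C(15,5) = 3003; favorable C(11,5) = 462; P = 2/13; answer 2/13
Part 3: W2 = 2/13; threaded value p + q = 15; w = 3672; 3672 = 2^3 * 3^3 * 17; number of divisors = (3+1) * (3+1) * (1+1) = 32; answer 32
Part 4: W3 = 32; c = 6; total draws C(11,2) = 55; favorable C(5,1)*C(6,1) = 30; P = 6/11; answer 6/11

6/11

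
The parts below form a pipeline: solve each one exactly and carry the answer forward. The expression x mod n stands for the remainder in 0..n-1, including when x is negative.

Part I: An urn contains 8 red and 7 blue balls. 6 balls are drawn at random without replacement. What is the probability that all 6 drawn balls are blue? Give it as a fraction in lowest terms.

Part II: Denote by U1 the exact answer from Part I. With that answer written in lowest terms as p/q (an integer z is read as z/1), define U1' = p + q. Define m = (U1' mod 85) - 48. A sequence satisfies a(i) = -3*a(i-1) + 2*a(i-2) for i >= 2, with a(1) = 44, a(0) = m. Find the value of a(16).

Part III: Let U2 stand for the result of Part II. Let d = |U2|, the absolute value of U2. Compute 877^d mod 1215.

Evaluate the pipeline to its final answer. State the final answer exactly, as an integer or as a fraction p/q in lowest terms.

Part I: total draws C(15,6) = 5005; favorable C(7,6) = 7; P = 1/715; answer 1/715
Part II: U1 = 1/715; threaded value p + q = 716; m = -12; a(2) = -3*(44) + 2*(-12) = -156; iterating: a(2)=-156, a(3)=556, a(4)=-1980, a(5)=7052, a(6)=-25116, a(7)=89452, a(8)=-318588, a(9)=1134668, a(10)=-4041180, a(11)=14392876, a(12)=-51260988, a(13)=182568716, a(14)=-650228124, a(15)=2315821804, a(16)=-8247921660; answer -8247921660
Part III: U2 = -8247921660; d = 8247921660; squarings mod 1215: 877^1=877, 877^2=34, 877^4=1156, 877^8=1051, 877^16=166, 877^32=826, 877^64=661, 877^128=736, 877^256=1021, 877^512=1186, 877^1024=841, 877^2048=151, 877^4096=931, 877^8192=466, 877^16384=886, 877^32768=106, 877^65536=301, 877^131072=691, 877^262144=1201, 877^524288=196, 877^1048576=751, 877^2097152=241, 877^4194304=976, 877^8388608=16, 877^16777216=256, 877^33554432=1141, 877^67108864=616, 877^134217728=376, 877^268435456=436, 877^536870912=556, 877^1073741824=526, 877^2147483648=871, 877^4294967296=481; 877^8247921660 = 877^4 * 877^8 * 877^16 * 877^32 * 877^64 * 877^128 * 877^256 * 877^512 * 877^2048 * 877^16384 * 877^65536 * 877^262144 * 877^524288 * 877^1048576 * 877^8388608 * 877^16777216 * 877^33554432 * 877^134217728 * 877^536870912 * 877^1073741824 * 877^2147483648 * 877^4294967296 = 811 (mod 1215); answer 811

811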